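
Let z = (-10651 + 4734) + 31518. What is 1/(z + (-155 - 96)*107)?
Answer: -1/1256 ≈ -0.00079618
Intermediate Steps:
z = 25601 (z = -5917 + 31518 = 25601)
1/(z + (-155 - 96)*107) = 1/(25601 + (-155 - 96)*107) = 1/(25601 - 251*107) = 1/(25601 - 26857) = 1/(-1256) = -1/1256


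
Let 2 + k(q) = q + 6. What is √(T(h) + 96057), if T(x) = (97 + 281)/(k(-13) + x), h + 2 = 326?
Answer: √2401455/5 ≈ 309.93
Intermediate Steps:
k(q) = 4 + q (k(q) = -2 + (q + 6) = -2 + (6 + q) = 4 + q)
h = 324 (h = -2 + 326 = 324)
T(x) = 378/(-9 + x) (T(x) = (97 + 281)/((4 - 13) + x) = 378/(-9 + x))
√(T(h) + 96057) = √(378/(-9 + 324) + 96057) = √(378/315 + 96057) = √(378*(1/315) + 96057) = √(6/5 + 96057) = √(480291/5) = √2401455/5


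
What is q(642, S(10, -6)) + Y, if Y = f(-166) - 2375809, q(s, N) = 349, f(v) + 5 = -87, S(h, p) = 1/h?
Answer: -2375552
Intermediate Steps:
S(h, p) = 1/h
f(v) = -92 (f(v) = -5 - 87 = -92)
Y = -2375901 (Y = -92 - 2375809 = -2375901)
q(642, S(10, -6)) + Y = 349 - 2375901 = -2375552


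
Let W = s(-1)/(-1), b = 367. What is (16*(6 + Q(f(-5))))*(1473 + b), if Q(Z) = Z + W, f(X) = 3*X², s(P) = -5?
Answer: 2531840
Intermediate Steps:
W = 5 (W = -5/(-1) = -5*(-1) = 5)
Q(Z) = 5 + Z (Q(Z) = Z + 5 = 5 + Z)
(16*(6 + Q(f(-5))))*(1473 + b) = (16*(6 + (5 + 3*(-5)²)))*(1473 + 367) = (16*(6 + (5 + 3*25)))*1840 = (16*(6 + (5 + 75)))*1840 = (16*(6 + 80))*1840 = (16*86)*1840 = 1376*1840 = 2531840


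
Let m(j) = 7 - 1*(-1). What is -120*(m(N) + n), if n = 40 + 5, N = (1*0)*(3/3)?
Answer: -6360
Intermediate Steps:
N = 0 (N = 0*(3*(1/3)) = 0*1 = 0)
m(j) = 8 (m(j) = 7 + 1 = 8)
n = 45
-120*(m(N) + n) = -120*(8 + 45) = -120*53 = -6360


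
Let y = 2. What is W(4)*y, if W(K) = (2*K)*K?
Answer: 64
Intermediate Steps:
W(K) = 2*K²
W(4)*y = (2*4²)*2 = (2*16)*2 = 32*2 = 64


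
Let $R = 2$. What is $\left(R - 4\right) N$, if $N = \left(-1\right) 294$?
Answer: $588$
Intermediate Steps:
$N = -294$
$\left(R - 4\right) N = \left(2 - 4\right) \left(-294\right) = \left(-2\right) \left(-294\right) = 588$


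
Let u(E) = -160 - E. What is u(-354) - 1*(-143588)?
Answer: 143782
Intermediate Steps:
u(-354) - 1*(-143588) = (-160 - 1*(-354)) - 1*(-143588) = (-160 + 354) + 143588 = 194 + 143588 = 143782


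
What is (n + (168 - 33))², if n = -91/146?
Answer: 384905161/21316 ≈ 18057.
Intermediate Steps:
n = -91/146 (n = -91*1/146 = -91/146 ≈ -0.62329)
(n + (168 - 33))² = (-91/146 + (168 - 33))² = (-91/146 + 135)² = (19619/146)² = 384905161/21316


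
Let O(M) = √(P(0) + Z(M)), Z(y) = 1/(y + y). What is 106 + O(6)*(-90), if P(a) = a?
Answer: 106 - 15*√3 ≈ 80.019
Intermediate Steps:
Z(y) = 1/(2*y)
O(M) = √2*√(1/M)/2 (O(M) = √(0 + 1/(2*M)) = √(1/(2*M)) = √2*√(1/M)/2)
106 + O(6)*(-90) = 106 + (√2*√(1/6)/2)*(-90) = 106 + (√2*√(⅙)/2)*(-90) = 106 + (√2*(√6/6)/2)*(-90) = 106 + (√3/6)*(-90) = 106 - 15*√3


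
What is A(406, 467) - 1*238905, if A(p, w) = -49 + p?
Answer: -238548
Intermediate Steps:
A(406, 467) - 1*238905 = (-49 + 406) - 1*238905 = 357 - 238905 = -238548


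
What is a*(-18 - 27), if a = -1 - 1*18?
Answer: 855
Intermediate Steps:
a = -19 (a = -1 - 18 = -19)
a*(-18 - 27) = -19*(-18 - 27) = -19*(-45) = 855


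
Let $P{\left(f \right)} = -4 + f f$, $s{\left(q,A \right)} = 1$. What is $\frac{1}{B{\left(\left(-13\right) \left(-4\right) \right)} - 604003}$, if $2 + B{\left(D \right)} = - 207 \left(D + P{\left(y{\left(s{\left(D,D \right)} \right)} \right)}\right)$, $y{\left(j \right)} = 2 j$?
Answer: $- \frac{1}{614769} \approx -1.6266 \cdot 10^{-6}$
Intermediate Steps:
$P{\left(f \right)} = -4 + f^{2}$
$B{\left(D \right)} = -2 - 207 D$ ($B{\left(D \right)} = -2 - 207 \left(D - \left(4 - \left(2 \cdot 1\right)^{2}\right)\right) = -2 - 207 \left(D - \left(4 - 2^{2}\right)\right) = -2 - 207 \left(D + \left(-4 + 4\right)\right) = -2 - 207 \left(D + 0\right) = -2 - 207 D$)
$\frac{1}{B{\left(\left(-13\right) \left(-4\right) \right)} - 604003} = \frac{1}{\left(-2 - 207 \left(\left(-13\right) \left(-4\right)\right)\right) - 604003} = \frac{1}{\left(-2 - 10764\right) - 604003} = \frac{1}{-10766 - 604003} = \frac{1}{-614769} = - \frac{1}{614769}$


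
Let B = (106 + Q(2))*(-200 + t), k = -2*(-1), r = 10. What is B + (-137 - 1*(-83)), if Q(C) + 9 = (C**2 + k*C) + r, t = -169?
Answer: -42489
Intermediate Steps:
k = 2
Q(C) = 1 + C**2 + 2*C (Q(C) = -9 + ((C**2 + 2*C) + 10) = -9 + (10 + C**2 + 2*C) = 1 + C**2 + 2*C)
B = -42435 (B = (106 + (1 + 2**2 + 2*2))*(-200 - 169) = (106 + (1 + 4 + 4))*(-369) = (106 + 9)*(-369) = 115*(-369) = -42435)
B + (-137 - 1*(-83)) = -42435 + (-137 - 1*(-83)) = -42435 + (-137 + 83) = -42435 - 54 = -42489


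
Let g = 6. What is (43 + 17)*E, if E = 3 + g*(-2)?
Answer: -540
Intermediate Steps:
E = -9 (E = 3 + 6*(-2) = 3 - 12 = -9)
(43 + 17)*E = (43 + 17)*(-9) = 60*(-9) = -540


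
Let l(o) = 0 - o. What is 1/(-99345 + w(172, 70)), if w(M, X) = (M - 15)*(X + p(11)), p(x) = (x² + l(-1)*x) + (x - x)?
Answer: -1/67631 ≈ -1.4786e-5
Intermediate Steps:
l(o) = -o
p(x) = x + x² (p(x) = (x² + (-1*(-1))*x) + (x - x) = (x² + 1*x) + 0 = (x² + x) + 0 = (x + x²) + 0 = x + x²)
w(M, X) = (-15 + M)*(132 + X) (w(M, X) = (M - 15)*(X + 11*(1 + 11)) = (-15 + M)*(X + 11*12) = (-15 + M)*(X + 132) = (-15 + M)*(132 + X))
1/(-99345 + w(172, 70)) = 1/(-99345 + (-1980 - 15*70 + 132*172 + 172*70)) = 1/(-99345 + (-1980 - 1050 + 22704 + 12040)) = 1/(-99345 + 31714) = 1/(-67631) = -1/67631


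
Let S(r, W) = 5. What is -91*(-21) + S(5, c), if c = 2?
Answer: 1916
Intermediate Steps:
-91*(-21) + S(5, c) = -91*(-21) + 5 = 1911 + 5 = 1916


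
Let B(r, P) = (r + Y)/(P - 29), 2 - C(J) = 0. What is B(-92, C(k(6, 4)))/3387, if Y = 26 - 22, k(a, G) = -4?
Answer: 88/91449 ≈ 0.00096229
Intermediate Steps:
C(J) = 2 (C(J) = 2 - 1*0 = 2 + 0 = 2)
Y = 4
B(r, P) = (4 + r)/(-29 + P) (B(r, P) = (r + 4)/(P - 29) = (4 + r)/(-29 + P))
B(-92, C(k(6, 4)))/3387 = ((4 - 92)/(-29 + 2))/3387 = (-88/(-27))*(1/3387) = -1/27*(-88)*(1/3387) = (88/27)*(1/3387) = 88/91449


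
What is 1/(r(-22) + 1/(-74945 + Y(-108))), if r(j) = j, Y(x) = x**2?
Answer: -63281/1392183 ≈ -0.045455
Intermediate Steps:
1/(r(-22) + 1/(-74945 + Y(-108))) = 1/(-22 + 1/(-74945 + (-108)**2)) = 1/(-22 + 1/(-74945 + 11664)) = 1/(-22 + 1/(-63281)) = 1/(-22 - 1/63281) = 1/(-1392183/63281) = -63281/1392183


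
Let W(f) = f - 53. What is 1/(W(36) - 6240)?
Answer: -1/6257 ≈ -0.00015982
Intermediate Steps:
W(f) = -53 + f
1/(W(36) - 6240) = 1/((-53 + 36) - 6240) = 1/(-17 - 6240) = 1/(-6257) = -1/6257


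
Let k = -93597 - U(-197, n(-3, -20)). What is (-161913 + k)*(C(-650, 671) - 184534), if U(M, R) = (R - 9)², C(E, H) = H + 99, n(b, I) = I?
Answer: 47108085164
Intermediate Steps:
C(E, H) = 99 + H
U(M, R) = (-9 + R)²
k = -94438 (k = -93597 - (-9 - 20)² = -93597 - 1*(-29)² = -93597 - 1*841 = -93597 - 841 = -94438)
(-161913 + k)*(C(-650, 671) - 184534) = (-161913 - 94438)*((99 + 671) - 184534) = -256351*(770 - 184534) = -256351*(-183764) = 47108085164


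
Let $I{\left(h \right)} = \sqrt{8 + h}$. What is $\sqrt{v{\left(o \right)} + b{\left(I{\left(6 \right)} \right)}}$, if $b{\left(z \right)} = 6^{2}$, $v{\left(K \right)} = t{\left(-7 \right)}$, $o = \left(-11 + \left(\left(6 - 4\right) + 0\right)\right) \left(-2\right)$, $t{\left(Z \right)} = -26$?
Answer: $\sqrt{10} \approx 3.1623$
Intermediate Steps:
$o = 18$ ($o = \left(-11 + \left(2 + 0\right)\right) \left(-2\right) = \left(-11 + 2\right) \left(-2\right) = \left(-9\right) \left(-2\right) = 18$)
$v{\left(K \right)} = -26$
$b{\left(z \right)} = 36$
$\sqrt{v{\left(o \right)} + b{\left(I{\left(6 \right)} \right)}} = \sqrt{-26 + 36} = \sqrt{10}$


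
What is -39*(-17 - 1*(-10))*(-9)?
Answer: -2457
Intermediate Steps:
-39*(-17 - 1*(-10))*(-9) = -39*(-17 + 10)*(-9) = -39*(-7)*(-9) = 273*(-9) = -2457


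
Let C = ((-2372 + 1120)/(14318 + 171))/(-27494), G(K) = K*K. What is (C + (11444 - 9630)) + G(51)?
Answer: 879380950071/199180283 ≈ 4415.0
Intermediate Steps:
G(K) = K²
C = 626/199180283 (C = -1252/14489*(-1/27494) = 626/199180283 ≈ 3.1429e-6)
(C + (11444 - 9630)) + G(51) = (626/199180283 + (11444 - 9630)) + 51² = (626/199180283 + 1814) + 2601 = 361313033988/199180283 + 2601 = 879380950071/199180283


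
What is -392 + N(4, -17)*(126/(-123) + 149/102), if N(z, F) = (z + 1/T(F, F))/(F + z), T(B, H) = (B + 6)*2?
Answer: -156337053/398684 ≈ -392.13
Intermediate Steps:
T(B, H) = 12 + 2*B (T(B, H) = (6 + B)*2 = 12 + 2*B)
N(z, F) = (z + 1/(12 + 2*F))/(F + z)
-392 + N(4, -17)*(126/(-123) + 149/102) = -392 + ((½ + 4*(6 - 17))/((6 - 17)*(-17 + 4)))*(126/(-123) + 149/102) = -392 + ((½ + 4*(-11))/(-11*(-13)))*(126*(-1/123) + 149*(1/102)) = -392 + (-1/11*(-1/13)*(½ - 44))*(-42/41 + 149/102) = -392 - 1/11*(-1/13)*(-87/2)*(1825/4182) = -392 - 87/286*1825/4182 = -392 - 52925/398684 = -156337053/398684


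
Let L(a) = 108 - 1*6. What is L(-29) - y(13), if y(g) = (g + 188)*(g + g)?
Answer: -5124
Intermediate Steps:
y(g) = 2*g*(188 + g) (y(g) = (188 + g)*(2*g) = 2*g*(188 + g))
L(a) = 102 (L(a) = 108 - 6 = 102)
L(-29) - y(13) = 102 - 2*13*(188 + 13) = 102 - 2*13*201 = 102 - 1*5226 = 102 - 5226 = -5124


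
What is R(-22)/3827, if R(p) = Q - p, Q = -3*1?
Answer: 19/3827 ≈ 0.0049647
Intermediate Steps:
Q = -3
R(p) = -3 - p
R(-22)/3827 = (-3 - 1*(-22))/3827 = (-3 + 22)*(1/3827) = 19*(1/3827) = 19/3827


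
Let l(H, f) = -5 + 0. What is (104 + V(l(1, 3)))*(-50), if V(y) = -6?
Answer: -4900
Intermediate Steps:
l(H, f) = -5
(104 + V(l(1, 3)))*(-50) = (104 - 6)*(-50) = 98*(-50) = -4900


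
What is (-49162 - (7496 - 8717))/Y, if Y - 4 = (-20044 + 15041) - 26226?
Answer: 47941/31225 ≈ 1.5353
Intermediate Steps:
Y = -31225 (Y = 4 + ((-20044 + 15041) - 26226) = 4 + (-5003 - 26226) = 4 - 31229 = -31225)
(-49162 - (7496 - 8717))/Y = (-49162 - (7496 - 8717))/(-31225) = (-49162 - 1*(-1221))*(-1/31225) = (-49162 + 1221)*(-1/31225) = -47941*(-1/31225) = 47941/31225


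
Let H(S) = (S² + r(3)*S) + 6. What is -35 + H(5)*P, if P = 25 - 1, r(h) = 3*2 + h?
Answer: 1789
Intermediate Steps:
r(h) = 6 + h
H(S) = 6 + S² + 9*S (H(S) = (S² + (6 + 3)*S) + 6 = (S² + 9*S) + 6 = 6 + S² + 9*S)
P = 24
-35 + H(5)*P = -35 + (6 + 5² + 9*5)*24 = -35 + (6 + 25 + 45)*24 = -35 + 76*24 = -35 + 1824 = 1789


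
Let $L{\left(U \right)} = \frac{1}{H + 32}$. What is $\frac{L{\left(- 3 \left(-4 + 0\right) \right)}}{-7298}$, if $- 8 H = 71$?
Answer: $- \frac{4}{675065} \approx -5.9254 \cdot 10^{-6}$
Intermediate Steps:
$H = - \frac{71}{8}$ ($H = \left(- \frac{1}{8}\right) 71 = - \frac{71}{8} \approx -8.875$)
$L{\left(U \right)} = \frac{8}{185}$ ($L{\left(U \right)} = \frac{1}{- \frac{71}{8} + 32} = \frac{1}{\frac{185}{8}} = \frac{8}{185}$)
$\frac{L{\left(- 3 \left(-4 + 0\right) \right)}}{-7298} = \frac{8}{185 \left(-7298\right)} = \frac{8}{185} \left(- \frac{1}{7298}\right) = - \frac{4}{675065}$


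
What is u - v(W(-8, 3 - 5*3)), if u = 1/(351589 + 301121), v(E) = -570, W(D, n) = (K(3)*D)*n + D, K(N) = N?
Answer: 372044701/652710 ≈ 570.00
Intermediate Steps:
W(D, n) = D + 3*D*n (W(D, n) = (3*D)*n + D = 3*D*n + D = D + 3*D*n)
u = 1/652710 ≈ 1.5321e-6
u - v(W(-8, 3 - 5*3)) = 1/652710 - 1*(-570) = 1/652710 + 570 = 372044701/652710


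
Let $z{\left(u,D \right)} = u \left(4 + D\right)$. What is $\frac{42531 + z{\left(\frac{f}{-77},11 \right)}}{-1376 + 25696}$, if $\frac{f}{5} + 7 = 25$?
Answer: $\frac{3273537}{1872640} \approx 1.7481$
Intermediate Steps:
$f = 90$ ($f = -35 + 5 \cdot 25 = -35 + 125 = 90$)
$\frac{42531 + z{\left(\frac{f}{-77},11 \right)}}{-1376 + 25696} = \frac{42531 + \frac{90}{-77} \left(4 + 11\right)}{-1376 + 25696} = \frac{42531 + 90 \left(- \frac{1}{77}\right) 15}{24320} = \left(42531 - \frac{1350}{77}\right) \frac{1}{24320} = \frac{3273537}{77} \cdot \frac{1}{24320} = \frac{3273537}{1872640}$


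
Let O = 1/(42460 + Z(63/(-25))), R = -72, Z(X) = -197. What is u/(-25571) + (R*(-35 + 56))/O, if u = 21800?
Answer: -1634029267376/25571 ≈ -6.3902e+7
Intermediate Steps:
O = 1/42263 (O = 1/(42460 - 197) = 1/42263 ≈ 2.3661e-5)
u/(-25571) + (R*(-35 + 56))/O = 21800/(-25571) + (-72*(-35 + 56))/(1/42263) = 21800*(-1/25571) - 72*21*42263 = -21800/25571 - 1512*42263 = -21800/25571 - 63901656 = -1634029267376/25571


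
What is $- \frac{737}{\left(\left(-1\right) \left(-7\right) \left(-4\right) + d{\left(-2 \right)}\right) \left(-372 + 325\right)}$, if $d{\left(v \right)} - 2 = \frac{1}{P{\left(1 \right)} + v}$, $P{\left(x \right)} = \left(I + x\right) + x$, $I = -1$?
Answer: $- \frac{737}{1269} \approx -0.58077$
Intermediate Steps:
$P{\left(x \right)} = -1 + 2 x$ ($P{\left(x \right)} = \left(-1 + x\right) + x = -1 + 2 x$)
$d{\left(v \right)} = 2 + \frac{1}{1 + v}$ ($d{\left(v \right)} = 2 + \frac{1}{\left(-1 + 2 \cdot 1\right) + v} = 2 + \frac{1}{\left(-1 + 2\right) + v} = 2 + \frac{1}{1 + v}$)
$- \frac{737}{\left(\left(-1\right) \left(-7\right) \left(-4\right) + d{\left(-2 \right)}\right) \left(-372 + 325\right)} = - \frac{737}{\left(\left(-1\right) \left(-7\right) \left(-4\right) + \frac{3 + 2 \left(-2\right)}{1 - 2}\right) \left(-372 + 325\right)} = - \frac{737}{\left(7 \left(-4\right) + \frac{3 - 4}{-1}\right) \left(-47\right)} = - \frac{737}{\left(-28 - -1\right) \left(-47\right)} = - \frac{737}{\left(-28 + 1\right) \left(-47\right)} = - \frac{737}{\left(-27\right) \left(-47\right)} = - \frac{737}{1269}$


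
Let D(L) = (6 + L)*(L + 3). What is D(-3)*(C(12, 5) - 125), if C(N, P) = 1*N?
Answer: 0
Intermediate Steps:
D(L) = (3 + L)*(6 + L) (D(L) = (6 + L)*(3 + L) = (3 + L)*(6 + L))
C(N, P) = N
D(-3)*(C(12, 5) - 125) = (18 + (-3)² + 9*(-3))*(12 - 125) = (18 + 9 - 27)*(-113) = 0*(-113) = 0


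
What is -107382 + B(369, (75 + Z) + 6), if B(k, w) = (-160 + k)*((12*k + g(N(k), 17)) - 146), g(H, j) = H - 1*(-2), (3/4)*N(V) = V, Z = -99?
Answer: 890802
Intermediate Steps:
N(V) = 4*V/3
g(H, j) = 2 + H (g(H, j) = H + 2 = 2 + H)
B(k, w) = (-160 + k)*(-144 + 40*k/3) (B(k, w) = (-160 + k)*((12*k + (2 + 4*k/3)) - 146) = (-160 + k)*((2 + 40*k/3) - 146) = (-160 + k)*(-144 + 40*k/3))
-107382 + B(369, (75 + Z) + 6) = -107382 + (23040 - 6832/3*369 + (40/3)*369²) = -107382 + (23040 - 840336 + (40/3)*136161) = -107382 + (23040 - 840336 + 1815480) = -107382 + 998184 = 890802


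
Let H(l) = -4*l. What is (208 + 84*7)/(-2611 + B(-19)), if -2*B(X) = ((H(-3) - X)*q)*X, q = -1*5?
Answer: -1592/8167 ≈ -0.19493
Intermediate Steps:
q = -5
B(X) = -X*(-60 + 5*X)/2 (B(X) = -(-4*(-3) - X)*(-5)*X/2 = -(12 - X)*(-5)*X/2 = -(-60 + 5*X)*X/2 = -X*(-60 + 5*X)/2)
(208 + 84*7)/(-2611 + B(-19)) = (208 + 84*7)/(-2611 + (5/2)*(-19)*(12 - 1*(-19))) = (208 + 588)/(-2611 + (5/2)*(-19)*(12 + 19)) = 796/(-2611 + (5/2)*(-19)*31) = 796/(-2611 - 2945/2) = 796/(-8167/2) = 796*(-2/8167) = -1592/8167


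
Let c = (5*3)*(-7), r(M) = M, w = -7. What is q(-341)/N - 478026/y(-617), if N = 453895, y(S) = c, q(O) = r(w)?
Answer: 14464907369/3177265 ≈ 4552.6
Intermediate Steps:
q(O) = -7
c = -105 (c = 15*(-7) = -105)
y(S) = -105
q(-341)/N - 478026/y(-617) = -7/453895 - 478026/(-105) = -7*1/453895 - 478026*(-1/105) = -7/453895 + 159342/35 = 14464907369/3177265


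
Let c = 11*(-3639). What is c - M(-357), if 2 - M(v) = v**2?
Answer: 87418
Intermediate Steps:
c = -40029
M(v) = 2 - v**2
c - M(-357) = -40029 - (2 - 1*(-357)**2) = -40029 - (2 - 1*127449) = -40029 - (2 - 127449) = -40029 - 1*(-127447) = -40029 + 127447 = 87418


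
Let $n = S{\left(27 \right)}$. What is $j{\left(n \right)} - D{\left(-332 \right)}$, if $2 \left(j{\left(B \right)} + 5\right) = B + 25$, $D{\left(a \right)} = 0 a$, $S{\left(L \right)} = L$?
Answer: $21$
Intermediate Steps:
$n = 27$
$D{\left(a \right)} = 0$
$j{\left(B \right)} = \frac{15}{2} + \frac{B}{2}$ ($j{\left(B \right)} = -5 + \frac{B + 25}{2} = -5 + \frac{25 + B}{2} = -5 + \left(\frac{25}{2} + \frac{B}{2}\right) = \frac{15}{2} + \frac{B}{2}$)
$j{\left(n \right)} - D{\left(-332 \right)} = \left(\frac{15}{2} + \frac{1}{2} \cdot 27\right) - 0 = \left(\frac{15}{2} + \frac{27}{2}\right) + 0 = 21 + 0 = 21$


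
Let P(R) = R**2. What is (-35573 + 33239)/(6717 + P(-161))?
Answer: -1167/16319 ≈ -0.071512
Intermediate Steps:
(-35573 + 33239)/(6717 + P(-161)) = (-35573 + 33239)/(6717 + (-161)**2) = -2334/(6717 + 25921) = -2334/32638 = -2334*1/32638 = -1167/16319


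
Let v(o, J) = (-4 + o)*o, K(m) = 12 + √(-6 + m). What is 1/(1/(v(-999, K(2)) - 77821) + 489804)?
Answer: 924176/452665101505 ≈ 2.0416e-6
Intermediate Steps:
v(o, J) = o*(-4 + o)
1/(1/(v(-999, K(2)) - 77821) + 489804) = 1/(1/(-999*(-4 - 999) - 77821) + 489804) = 1/(1/(-999*(-1003) - 77821) + 489804) = 1/(1/(1001997 - 77821) + 489804) = 1/(1/924176 + 489804) = 1/(452665101505/924176) = 924176/452665101505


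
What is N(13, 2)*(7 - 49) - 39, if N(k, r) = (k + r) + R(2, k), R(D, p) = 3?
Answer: -795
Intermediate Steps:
N(k, r) = 3 + k + r (N(k, r) = (k + r) + 3 = 3 + k + r)
N(13, 2)*(7 - 49) - 39 = (3 + 13 + 2)*(7 - 49) - 39 = 18*(-42) - 39 = -756 - 39 = -795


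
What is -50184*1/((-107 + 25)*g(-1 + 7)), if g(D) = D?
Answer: 102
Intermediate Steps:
-50184*1/((-107 + 25)*g(-1 + 7)) = -50184*1/((-1 + 7)*(-107 + 25)) = -50184/(6*(-82)) = -50184/(-492) = -50184*(-1/492) = 102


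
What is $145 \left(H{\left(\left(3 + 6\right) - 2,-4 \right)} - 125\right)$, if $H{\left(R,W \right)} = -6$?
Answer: $-18995$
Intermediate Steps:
$145 \left(H{\left(\left(3 + 6\right) - 2,-4 \right)} - 125\right) = 145 \left(-6 - 125\right) = 145 \left(-131\right) = -18995$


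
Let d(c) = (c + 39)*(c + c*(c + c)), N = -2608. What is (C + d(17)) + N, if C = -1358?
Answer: 29354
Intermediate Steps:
d(c) = (39 + c)*(c + 2*c²) (d(c) = (39 + c)*(c + c*(2*c)) = (39 + c)*(c + 2*c²))
(C + d(17)) + N = (-1358 + 17*(39 + 2*17² + 79*17)) - 2608 = (-1358 + 17*(39 + 2*289 + 1343)) - 2608 = (-1358 + 17*(39 + 578 + 1343)) - 2608 = (-1358 + 17*1960) - 2608 = (-1358 + 33320) - 2608 = 31962 - 2608 = 29354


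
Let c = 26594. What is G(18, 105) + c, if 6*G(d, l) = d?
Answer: 26597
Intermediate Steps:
G(d, l) = d/6
G(18, 105) + c = (⅙)*18 + 26594 = 3 + 26594 = 26597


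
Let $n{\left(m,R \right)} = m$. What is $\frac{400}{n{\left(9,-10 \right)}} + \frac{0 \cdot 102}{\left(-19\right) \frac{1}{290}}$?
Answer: $\frac{400}{9} \approx 44.444$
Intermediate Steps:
$\frac{400}{n{\left(9,-10 \right)}} + \frac{0 \cdot 102}{\left(-19\right) \frac{1}{290}} = \frac{400}{9} + \frac{0 \cdot 102}{\left(-19\right) \frac{1}{290}} = 400 \cdot \frac{1}{9} + \frac{0}{\left(-19\right) \frac{1}{290}} = \frac{400}{9} + \frac{0}{- \frac{19}{290}} = \frac{400}{9} + 0 \left(- \frac{290}{19}\right) = \frac{400}{9} + 0 = \frac{400}{9}$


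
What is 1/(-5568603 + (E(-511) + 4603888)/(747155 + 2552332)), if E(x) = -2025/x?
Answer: -1686037857/9388873116014978 ≈ -1.7958e-7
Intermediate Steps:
1/(-5568603 + (E(-511) + 4603888)/(747155 + 2552332)) = 1/(-5568603 + (-2025/(-511) + 4603888)/(747155 + 2552332)) = 1/(-5568603 + (-2025*(-1/511) + 4603888)/3299487) = 1/(-5568603 + (2025/511 + 4603888)*(1/3299487)) = 1/(-5568603 + (2352588793/511)*(1/3299487)) = 1/(-5568603 + 2352588793/1686037857) = 1/(-9388873116014978/1686037857) = -1686037857/9388873116014978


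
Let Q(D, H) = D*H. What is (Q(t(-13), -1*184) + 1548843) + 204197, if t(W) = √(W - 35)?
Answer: 1753040 - 736*I*√3 ≈ 1.753e+6 - 1274.8*I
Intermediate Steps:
t(W) = √(-35 + W)
(Q(t(-13), -1*184) + 1548843) + 204197 = (√(-35 - 13)*(-1*184) + 1548843) + 204197 = (√(-48)*(-184) + 1548843) + 204197 = ((4*I*√3)*(-184) + 1548843) + 204197 = (-736*I*√3 + 1548843) + 204197 = (1548843 - 736*I*√3) + 204197 = 1753040 - 736*I*√3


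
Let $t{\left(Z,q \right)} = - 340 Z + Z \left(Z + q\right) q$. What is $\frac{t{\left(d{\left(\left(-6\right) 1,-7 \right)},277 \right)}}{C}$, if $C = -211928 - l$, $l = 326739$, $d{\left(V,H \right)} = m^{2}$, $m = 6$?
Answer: $- \frac{3108996}{538667} \approx -5.7716$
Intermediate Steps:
$d{\left(V,H \right)} = 36$ ($d{\left(V,H \right)} = 6^{2} = 36$)
$t{\left(Z,q \right)} = - 340 Z + Z q \left(Z + q\right)$
$C = -538667$ ($C = -211928 - 326739 = -538667$)
$\frac{t{\left(d{\left(\left(-6\right) 1,-7 \right)},277 \right)}}{C} = \frac{36 \left(-340 + 277^{2} + 36 \cdot 277\right)}{-538667} = 36 \left(-340 + 76729 + 9972\right) \left(- \frac{1}{538667}\right) = 36 \cdot 86361 \left(- \frac{1}{538667}\right) = 3108996 \left(- \frac{1}{538667}\right) = - \frac{3108996}{538667}$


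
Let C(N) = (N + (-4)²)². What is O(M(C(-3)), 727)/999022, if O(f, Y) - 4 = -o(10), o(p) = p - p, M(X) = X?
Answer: 2/499511 ≈ 4.0039e-6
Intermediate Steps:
C(N) = (16 + N)² (C(N) = (N + 16)² = (16 + N)²)
o(p) = 0
O(f, Y) = 4 (O(f, Y) = 4 - 1*0 = 4 + 0 = 4)
O(M(C(-3)), 727)/999022 = 4/999022 = 4*(1/999022) = 2/499511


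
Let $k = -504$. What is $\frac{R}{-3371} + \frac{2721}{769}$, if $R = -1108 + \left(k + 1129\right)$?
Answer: $\frac{9543918}{2592299} \approx 3.6816$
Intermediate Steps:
$R = -483$ ($R = -1108 + \left(-504 + 1129\right) = -1108 + 625 = -483$)
$\frac{R}{-3371} + \frac{2721}{769} = - \frac{483}{-3371} + \frac{2721}{769} = \left(-483\right) \left(- \frac{1}{3371}\right) + 2721 \cdot \frac{1}{769} = \frac{483}{3371} + \frac{2721}{769} = \frac{9543918}{2592299}$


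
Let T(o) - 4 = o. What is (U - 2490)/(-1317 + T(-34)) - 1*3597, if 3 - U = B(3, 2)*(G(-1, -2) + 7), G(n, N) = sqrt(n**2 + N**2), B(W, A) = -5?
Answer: -4842707/1347 - 5*sqrt(5)/1347 ≈ -3595.2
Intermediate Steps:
G(n, N) = sqrt(N**2 + n**2)
T(o) = 4 + o
U = 38 + 5*sqrt(5) (U = 3 - (-5)*(sqrt((-2)**2 + (-1)**2) + 7) = 3 - (-5)*(sqrt(4 + 1) + 7) = 3 - (-5)*(sqrt(5) + 7) = 3 - (-5)*(7 + sqrt(5)) = 3 - (-35 - 5*sqrt(5)) = 3 + (35 + 5*sqrt(5)) = 38 + 5*sqrt(5) ≈ 49.180)
(U - 2490)/(-1317 + T(-34)) - 1*3597 = ((38 + 5*sqrt(5)) - 2490)/(-1317 + (4 - 34)) - 1*3597 = (-2452 + 5*sqrt(5))/(-1317 - 30) - 3597 = (-2452 + 5*sqrt(5))/(-1347) - 3597 = (-2452 + 5*sqrt(5))*(-1/1347) - 3597 = (2452/1347 - 5*sqrt(5)/1347) - 3597 = -4842707/1347 - 5*sqrt(5)/1347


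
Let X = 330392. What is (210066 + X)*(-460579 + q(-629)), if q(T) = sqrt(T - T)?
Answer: -248923605182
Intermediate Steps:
q(T) = 0 (q(T) = sqrt(0) = 0)
(210066 + X)*(-460579 + q(-629)) = (210066 + 330392)*(-460579 + 0) = 540458*(-460579) = -248923605182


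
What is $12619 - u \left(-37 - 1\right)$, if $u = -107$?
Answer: $8553$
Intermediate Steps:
$12619 - u \left(-37 - 1\right) = 12619 - - 107 \left(-37 - 1\right) = 12619 - \left(-107\right) \left(-38\right) = 12619 - 4066 = 8553$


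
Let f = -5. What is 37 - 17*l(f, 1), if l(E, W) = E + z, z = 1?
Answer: 105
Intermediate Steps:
l(E, W) = 1 + E (l(E, W) = E + 1 = 1 + E)
37 - 17*l(f, 1) = 37 - 17*(1 - 5) = 37 - 17*(-4) = 37 + 68 = 105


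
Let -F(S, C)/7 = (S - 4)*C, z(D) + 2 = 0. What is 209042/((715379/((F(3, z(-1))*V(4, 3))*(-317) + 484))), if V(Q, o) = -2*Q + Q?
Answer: -3609737256/715379 ≈ -5045.9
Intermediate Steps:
V(Q, o) = -Q
z(D) = -2 (z(D) = -2 + 0 = -2)
F(S, C) = -7*C*(-4 + S) (F(S, C) = -7*(S - 4)*C = -7*(-4 + S)*C = -7*C*(-4 + S))
209042/((715379/((F(3, z(-1))*V(4, 3))*(-317) + 484))) = 209042/((715379/(((7*(-2)*(4 - 1*3))*(-1*4))*(-317) + 484))) = 209042/((715379/(((7*(-2)*(4 - 3))*(-4))*(-317) + 484))) = 209042/((715379/(((7*(-2)*1)*(-4))*(-317) + 484))) = 209042/((715379/(-14*(-4)*(-317) + 484))) = 209042/((715379/(56*(-317) + 484))) = 209042/((715379/(-17752 + 484))) = 209042/((715379/(-17268))) = 209042/((715379*(-1/17268))) = 209042/(-715379/17268) = 209042*(-17268/715379) = -3609737256/715379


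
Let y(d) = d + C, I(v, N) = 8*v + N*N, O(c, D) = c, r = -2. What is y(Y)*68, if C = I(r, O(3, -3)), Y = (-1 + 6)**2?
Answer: 1224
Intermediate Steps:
I(v, N) = N**2 + 8*v (I(v, N) = 8*v + N**2 = N**2 + 8*v)
Y = 25 (Y = 5**2 = 25)
C = -7 (C = 3**2 + 8*(-2) = 9 - 16 = -7)
y(d) = -7 + d (y(d) = d - 7 = -7 + d)
y(Y)*68 = (-7 + 25)*68 = 18*68 = 1224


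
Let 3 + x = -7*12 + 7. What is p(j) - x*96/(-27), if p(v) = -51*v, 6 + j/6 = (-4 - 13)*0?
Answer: 13964/9 ≈ 1551.6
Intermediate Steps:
j = -36 (j = -36 + 6*((-4 - 13)*0) = -36 + 6*(-17*0) = -36 + 6*0 = -36 + 0 = -36)
x = -80 (x = -3 + (-7*12 + 7) = -3 + (-84 + 7) = -3 - 77 = -80)
p(j) - x*96/(-27) = -51*(-36) - (-80)*96/(-27) = 1836 - (-80)*96*(-1/27) = 1836 - (-80)*(-32)/9 = 1836 - 1*2560/9 = 1836 - 2560/9 = 13964/9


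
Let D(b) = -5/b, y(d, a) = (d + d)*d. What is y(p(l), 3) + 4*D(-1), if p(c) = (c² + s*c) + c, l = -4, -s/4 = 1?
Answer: 1588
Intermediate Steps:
s = -4 (s = -4*1 = -4)
p(c) = c² - 3*c (p(c) = (c² - 4*c) + c = c² - 3*c)
y(d, a) = 2*d² (y(d, a) = (2*d)*d = 2*d²)
y(p(l), 3) + 4*D(-1) = 2*(-4*(-3 - 4))² + 4*(-5/(-1)) = 2*(-4*(-7))² + 4*(-5*(-1)) = 2*28² + 4*5 = 2*784 + 20 = 1568 + 20 = 1588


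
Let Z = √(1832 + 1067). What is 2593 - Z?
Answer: 2593 - √2899 ≈ 2539.2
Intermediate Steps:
Z = √2899 ≈ 53.842
2593 - Z = 2593 - √2899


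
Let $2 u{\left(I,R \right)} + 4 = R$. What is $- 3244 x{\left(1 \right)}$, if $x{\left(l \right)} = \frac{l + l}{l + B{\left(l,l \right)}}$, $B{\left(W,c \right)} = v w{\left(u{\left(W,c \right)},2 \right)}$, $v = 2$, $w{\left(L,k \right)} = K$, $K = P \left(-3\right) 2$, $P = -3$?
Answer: $- \frac{6488}{37} \approx -175.35$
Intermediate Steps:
$u{\left(I,R \right)} = -2 + \frac{R}{2}$
$K = 18$ ($K = \left(-3\right) \left(-3\right) 2 = 9 \cdot 2 = 18$)
$w{\left(L,k \right)} = 18$
$B{\left(W,c \right)} = 36$ ($B{\left(W,c \right)} = 2 \cdot 18 = 36$)
$x{\left(l \right)} = \frac{2 l}{36 + l}$ ($x{\left(l \right)} = \frac{l + l}{l + 36} = \frac{2 l}{36 + l}$)
$- 3244 x{\left(1 \right)} = - 3244 \cdot 2 \cdot 1 \frac{1}{36 + 1} = - 3244 \cdot 2 \cdot 1 \cdot \frac{1}{37} = \left(-3244\right) \frac{2}{37} = - \frac{6488}{37}$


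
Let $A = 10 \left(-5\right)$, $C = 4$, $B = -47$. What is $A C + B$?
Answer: $-247$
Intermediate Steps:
$A = -50$
$A C + B = \left(-50\right) 4 - 47 = -200 - 47 = -247$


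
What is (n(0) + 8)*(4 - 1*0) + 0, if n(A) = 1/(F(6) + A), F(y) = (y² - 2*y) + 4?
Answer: 225/7 ≈ 32.143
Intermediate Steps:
F(y) = 4 + y² - 2*y
n(A) = 1/(28 + A) (n(A) = 1/((4 + 6² - 2*6) + A) = 1/((4 + 36 - 12) + A) = 1/(28 + A))
(n(0) + 8)*(4 - 1*0) + 0 = (1/(28 + 0) + 8)*(4 - 1*0) + 0 = (1/28 + 8)*(4 + 0) + 0 = (1/28 + 8)*4 + 0 = (225/28)*4 + 0 = 225/7 + 0 = 225/7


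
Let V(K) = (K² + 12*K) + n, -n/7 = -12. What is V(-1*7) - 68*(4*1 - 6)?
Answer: 185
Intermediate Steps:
n = 84 (n = -7*(-12) = 84)
V(K) = 84 + K² + 12*K (V(K) = (K² + 12*K) + 84 = 84 + K² + 12*K)
V(-1*7) - 68*(4*1 - 6) = (84 + (-1*7)² + 12*(-1*7)) - 68*(4*1 - 6) = (84 + (-7)² + 12*(-7)) - 68*(4 - 6) = (84 + 49 - 84) - 68*(-2) = 49 + 136 = 185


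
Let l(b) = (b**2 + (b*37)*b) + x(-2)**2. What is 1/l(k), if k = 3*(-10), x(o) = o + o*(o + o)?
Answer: 1/34236 ≈ 2.9209e-5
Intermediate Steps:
x(o) = o + 2*o**2 (x(o) = o + o*(2*o) = o + 2*o**2)
k = -30
l(b) = 36 + 38*b**2 (l(b) = (b**2 + (b*37)*b) + (-2*(1 + 2*(-2)))**2 = (b**2 + (37*b)*b) + (-2*(1 - 4))**2 = (b**2 + 37*b**2) + (-2*(-3))**2 = 38*b**2 + 6**2 = 38*b**2 + 36 = 36 + 38*b**2)
1/l(k) = 1/(36 + 38*(-30)**2) = 1/(36 + 38*900) = 1/(36 + 34200) = 1/34236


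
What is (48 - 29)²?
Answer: 361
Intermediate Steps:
(48 - 29)² = 19² = 361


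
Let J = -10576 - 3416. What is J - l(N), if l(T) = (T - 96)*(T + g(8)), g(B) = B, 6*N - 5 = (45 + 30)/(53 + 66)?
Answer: -1674973441/127449 ≈ -13142.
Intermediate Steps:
J = -13992
N = 335/357 (N = ⅚ + ((45 + 30)/(53 + 66))/6 = ⅚ + (75/119)/6 = ⅚ + (75*(1/119))/6 = ⅚ + (⅙)*(75/119) = ⅚ + 25/238 = 335/357 ≈ 0.93838)
l(T) = (-96 + T)*(8 + T) (l(T) = (T - 96)*(T + 8) = (-96 + T)*(8 + T))
J - l(N) = -13992 - (-768 + (335/357)² - 88*335/357) = -13992 - (-768 + 112225/127449 - 29480/357) = -13992 - 1*(-108292967/127449) = -13992 + 108292967/127449 = -1674973441/127449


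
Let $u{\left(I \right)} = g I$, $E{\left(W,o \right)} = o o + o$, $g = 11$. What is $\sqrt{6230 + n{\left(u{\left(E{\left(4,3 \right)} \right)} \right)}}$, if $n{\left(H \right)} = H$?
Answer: $\sqrt{6362} \approx 79.762$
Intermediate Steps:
$E{\left(W,o \right)} = o + o^{2}$ ($E{\left(W,o \right)} = o^{2} + o = o + o^{2}$)
$u{\left(I \right)} = 11 I$
$\sqrt{6230 + n{\left(u{\left(E{\left(4,3 \right)} \right)} \right)}} = \sqrt{6230 + 11 \cdot 3 \left(1 + 3\right)} = \sqrt{6230 + 11 \cdot 3 \cdot 4} = \sqrt{6230 + 11 \cdot 12} = \sqrt{6230 + 132} = \sqrt{6362}$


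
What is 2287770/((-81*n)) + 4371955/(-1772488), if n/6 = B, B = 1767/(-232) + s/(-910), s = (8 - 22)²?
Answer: 10149855823246235/16956228171384 ≈ 598.59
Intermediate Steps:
s = 196 (s = (-14)² = 196)
B = -118103/15080 (B = 1767/(-232) + 196/(-910) = 1767*(-1/232) + 196*(-1/910) = -1767/232 - 14/65 = -118103/15080 ≈ -7.8318)
n = -354309/7540 (n = 6*(-118103/15080) = -354309/7540 ≈ -46.991)
2287770/((-81*n)) + 4371955/(-1772488) = 2287770/((-81*(-354309/7540))) + 4371955/(-1772488) = 2287770/(28699029/7540) + 4371955*(-1/1772488) = 2287770*(7540/28699029) - 4371955/1772488 = 5749928600/9566343 - 4371955/1772488 = 10149855823246235/16956228171384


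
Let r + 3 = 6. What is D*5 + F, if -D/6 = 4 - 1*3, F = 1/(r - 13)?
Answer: -301/10 ≈ -30.100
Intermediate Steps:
r = 3 (r = -3 + 6 = 3)
F = -⅒ (F = 1/(3 - 13) = 1/(-10) = -⅒ ≈ -0.10000)
D = -6 (D = -6*(4 - 1*3) = -6*(4 - 3) = -6*1 = -6)
D*5 + F = -6*5 - ⅒ = -30 - ⅒ = -301/10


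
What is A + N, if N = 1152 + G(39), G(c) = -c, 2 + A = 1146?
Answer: 2257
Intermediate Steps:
A = 1144 (A = -2 + 1146 = 1144)
N = 1113 (N = 1152 - 1*39 = 1152 - 39 = 1113)
A + N = 1144 + 1113 = 2257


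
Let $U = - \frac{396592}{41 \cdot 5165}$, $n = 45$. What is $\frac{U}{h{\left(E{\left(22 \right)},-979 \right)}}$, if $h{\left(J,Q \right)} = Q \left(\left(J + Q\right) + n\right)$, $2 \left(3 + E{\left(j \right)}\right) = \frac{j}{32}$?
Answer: $- \frac{12690944}{6213940465755} \approx -2.0423 \cdot 10^{-6}$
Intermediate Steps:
$E{\left(j \right)} = -3 + \frac{j}{64}$ ($E{\left(j \right)} = -3 + \frac{j \frac{1}{32}}{2} = -3 + \frac{\frac{1}{32} j}{2} = -3 + \frac{j}{64}$)
$h{\left(J,Q \right)} = Q \left(45 + J + Q\right)$ ($h{\left(J,Q \right)} = Q \left(\left(J + Q\right) + 45\right) = Q \left(45 + J + Q\right)$)
$U = - \frac{396592}{211765} \approx -1.8728$
$\frac{U}{h{\left(E{\left(22 \right)},-979 \right)}} = - \frac{396592}{211765 \left(- 979 \left(45 + \left(-3 + \frac{1}{64} \cdot 22\right) - 979\right)\right)} = - \frac{396592}{211765 \left(- 979 \left(45 + \left(-3 + \frac{11}{32}\right) - 979\right)\right)} = - \frac{396592}{211765 \left(- 979 \left(45 - \frac{85}{32} - 979\right)\right)} = - \frac{396592}{211765 \left(\left(-979\right) \left(- \frac{29973}{32}\right)\right)} = - \frac{396592}{211765 \cdot \frac{29343567}{32}} = \left(- \frac{396592}{211765}\right) \frac{32}{29343567} = - \frac{12690944}{6213940465755}$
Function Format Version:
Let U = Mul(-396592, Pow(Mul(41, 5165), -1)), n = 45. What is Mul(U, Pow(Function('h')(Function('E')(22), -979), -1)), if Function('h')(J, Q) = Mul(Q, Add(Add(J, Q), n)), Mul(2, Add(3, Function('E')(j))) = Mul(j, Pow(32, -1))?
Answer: Rational(-12690944, 6213940465755) ≈ -2.0423e-6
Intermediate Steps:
Function('E')(j) = Add(-3, Mul(Rational(1, 64), j)) (Function('E')(j) = Add(-3, Mul(Rational(1, 2), Mul(j, Pow(32, -1)))) = Add(-3, Mul(Rational(1, 2), Mul(j, Rational(1, 32)))) = Add(-3, Mul(Rational(1, 2), Mul(Rational(1, 32), j))) = Add(-3, Mul(Rational(1, 64), j)))
Function('h')(J, Q) = Mul(Q, Add(45, J, Q)) (Function('h')(J, Q) = Mul(Q, Add(Add(J, Q), 45)) = Mul(Q, Add(45, J, Q)))
U = Rational(-396592, 211765) (U = Mul(-396592, Pow(211765, -1)) = Mul(-396592, Rational(1, 211765)) = Rational(-396592, 211765) ≈ -1.8728)
Mul(U, Pow(Function('h')(Function('E')(22), -979), -1)) = Mul(Rational(-396592, 211765), Pow(Mul(-979, Add(45, Add(-3, Mul(Rational(1, 64), 22)), -979)), -1)) = Mul(Rational(-396592, 211765), Pow(Mul(-979, Add(45, Add(-3, Rational(11, 32)), -979)), -1)) = Mul(Rational(-396592, 211765), Pow(Mul(-979, Add(45, Rational(-85, 32), -979)), -1)) = Mul(Rational(-396592, 211765), Pow(Mul(-979, Rational(-29973, 32)), -1)) = Mul(Rational(-396592, 211765), Pow(Rational(29343567, 32), -1)) = Mul(Rational(-396592, 211765), Rational(32, 29343567)) = Rational(-12690944, 6213940465755)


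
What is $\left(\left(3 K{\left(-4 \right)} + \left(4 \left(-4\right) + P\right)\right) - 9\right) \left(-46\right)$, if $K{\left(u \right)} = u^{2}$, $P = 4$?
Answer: $-1242$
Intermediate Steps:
$\left(\left(3 K{\left(-4 \right)} + \left(4 \left(-4\right) + P\right)\right) - 9\right) \left(-46\right) = \left(\left(3 \left(-4\right)^{2} + \left(4 \left(-4\right) + 4\right)\right) - 9\right) \left(-46\right) = \left(\left(3 \cdot 16 + \left(-16 + 4\right)\right) - 9\right) \left(-46\right) = \left(\left(48 - 12\right) - 9\right) \left(-46\right) = \left(36 - 9\right) \left(-46\right) = 27 \left(-46\right) = -1242$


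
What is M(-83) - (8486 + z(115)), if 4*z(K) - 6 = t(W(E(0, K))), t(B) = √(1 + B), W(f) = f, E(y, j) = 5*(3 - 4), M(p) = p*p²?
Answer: -1160549/2 - I/2 ≈ -5.8027e+5 - 0.5*I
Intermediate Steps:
M(p) = p³
E(y, j) = -5 (E(y, j) = 5*(-1) = -5)
z(K) = 3/2 + I/2 (z(K) = 3/2 + √(1 - 5)/4 = 3/2 + √(-4)/4 = 3/2 + (2*I)/4 = 3/2 + I/2)
M(-83) - (8486 + z(115)) = (-83)³ - (8486 + (3/2 + I/2)) = -571787 - (16975/2 + I/2) = -571787 + (-16975/2 - I/2) = -1160549/2 - I/2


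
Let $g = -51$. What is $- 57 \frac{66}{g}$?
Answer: $\frac{1254}{17} \approx 73.765$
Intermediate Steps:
$- 57 \frac{66}{g} = - 57 \frac{66}{-51} = - 57 \cdot 66 \left(- \frac{1}{51}\right) = \left(-57\right) \left(- \frac{22}{17}\right) = \frac{1254}{17}$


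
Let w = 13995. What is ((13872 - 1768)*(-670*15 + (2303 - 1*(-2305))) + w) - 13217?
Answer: -65869190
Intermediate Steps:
((13872 - 1768)*(-670*15 + (2303 - 1*(-2305))) + w) - 13217 = ((13872 - 1768)*(-670*15 + (2303 - 1*(-2305))) + 13995) - 13217 = (12104*(-10050 + (2303 + 2305)) + 13995) - 13217 = (12104*(-10050 + 4608) + 13995) - 13217 = (12104*(-5442) + 13995) - 13217 = (-65869968 + 13995) - 13217 = -65855973 - 13217 = -65869190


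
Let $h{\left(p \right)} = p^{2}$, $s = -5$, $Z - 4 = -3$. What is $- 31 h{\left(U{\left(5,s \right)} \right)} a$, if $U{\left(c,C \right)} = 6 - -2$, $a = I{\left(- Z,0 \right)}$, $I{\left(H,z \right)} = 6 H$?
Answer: $11904$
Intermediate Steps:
$Z = 1$ ($Z = 4 - 3 = 1$)
$a = -6$ ($a = 6 \left(\left(-1\right) 1\right) = 6 \left(-1\right) = -6$)
$U{\left(c,C \right)} = 8$ ($U{\left(c,C \right)} = 6 + 2 = 8$)
$- 31 h{\left(U{\left(5,s \right)} \right)} a = - 31 \cdot 8^{2} \left(-6\right) = \left(-31\right) 64 \left(-6\right) = \left(-1984\right) \left(-6\right) = 11904$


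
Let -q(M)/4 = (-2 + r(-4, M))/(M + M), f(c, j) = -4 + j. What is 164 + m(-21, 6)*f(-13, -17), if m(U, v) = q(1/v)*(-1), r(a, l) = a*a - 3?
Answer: -2608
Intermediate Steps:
r(a, l) = -3 + a² (r(a, l) = a² - 3 = -3 + a²)
q(M) = -22/M (q(M) = -4*(-2 + (-3 + (-4)²))/(M + M) = -4*(-2 + (-3 + 16))/(2*M) = -4*(-2 + 13)*1/(2*M) = -44*1/(2*M) = -22/M)
m(U, v) = 22*v (m(U, v) = -22*v*(-1) = 22*v)
164 + m(-21, 6)*f(-13, -17) = 164 + (22*6)*(-4 - 17) = 164 + 132*(-21) = 164 - 2772 = -2608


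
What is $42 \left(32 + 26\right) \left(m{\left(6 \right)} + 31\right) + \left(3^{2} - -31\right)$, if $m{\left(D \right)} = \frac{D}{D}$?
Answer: $77992$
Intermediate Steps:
$m{\left(D \right)} = 1$
$42 \left(32 + 26\right) \left(m{\left(6 \right)} + 31\right) + \left(3^{2} - -31\right) = 42 \left(32 + 26\right) \left(1 + 31\right) + \left(3^{2} - -31\right) = 42 \cdot 58 \cdot 32 + \left(9 + 31\right) = 42 \cdot 1856 + 40 = 77952 + 40 = 77992$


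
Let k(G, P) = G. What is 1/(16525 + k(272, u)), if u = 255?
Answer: 1/16797 ≈ 5.9534e-5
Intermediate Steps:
1/(16525 + k(272, u)) = 1/(16525 + 272) = 1/16797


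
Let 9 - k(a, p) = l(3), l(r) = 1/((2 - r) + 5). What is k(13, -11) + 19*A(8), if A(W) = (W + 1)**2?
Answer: 6191/4 ≈ 1547.8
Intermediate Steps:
A(W) = (1 + W)**2
l(r) = 1/(7 - r)
k(a, p) = 35/4 (k(a, p) = 9 - (-1)/(-7 + 3) = 9 - (-1)/(-4) = 9 - (-1)*(-1)/4 = 9 - 1*1/4 = 9 - 1/4 = 35/4)
k(13, -11) + 19*A(8) = 35/4 + 19*(1 + 8)**2 = 35/4 + 19*9**2 = 35/4 + 19*81 = 35/4 + 1539 = 6191/4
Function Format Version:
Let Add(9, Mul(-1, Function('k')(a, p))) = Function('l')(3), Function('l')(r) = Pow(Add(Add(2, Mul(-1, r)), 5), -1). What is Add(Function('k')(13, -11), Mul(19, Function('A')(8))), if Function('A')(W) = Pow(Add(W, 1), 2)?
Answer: Rational(6191, 4) ≈ 1547.8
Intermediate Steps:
Function('A')(W) = Pow(Add(1, W), 2)
Function('l')(r) = Pow(Add(7, Mul(-1, r)), -1)
Function('k')(a, p) = Rational(35, 4) (Function('k')(a, p) = Add(9, Mul(-1, Mul(-1, Pow(Add(-7, 3), -1)))) = Add(9, Mul(-1, Mul(-1, Pow(-4, -1)))) = Add(9, Mul(-1, Mul(-1, Rational(-1, 4)))) = Add(9, Mul(-1, Rational(1, 4))) = Add(9, Rational(-1, 4)) = Rational(35, 4))
Add(Function('k')(13, -11), Mul(19, Function('A')(8))) = Add(Rational(35, 4), Mul(19, Pow(Add(1, 8), 2))) = Add(Rational(35, 4), Mul(19, Pow(9, 2))) = Add(Rational(35, 4), Mul(19, 81)) = Add(Rational(35, 4), 1539) = Rational(6191, 4)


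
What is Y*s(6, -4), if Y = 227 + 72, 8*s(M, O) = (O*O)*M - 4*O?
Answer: 4186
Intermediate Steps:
s(M, O) = -O/2 + M*O²/8 (s(M, O) = ((O*O)*M - 4*O)/8 = (O²*M - 4*O)/8 = (M*O² - 4*O)/8 = (-4*O + M*O²)/8 = -O/2 + M*O²/8)
Y = 299
Y*s(6, -4) = 299*((⅛)*(-4)*(-4 + 6*(-4))) = 299*((⅛)*(-4)*(-4 - 24)) = 299*((⅛)*(-4)*(-28)) = 299*14 = 4186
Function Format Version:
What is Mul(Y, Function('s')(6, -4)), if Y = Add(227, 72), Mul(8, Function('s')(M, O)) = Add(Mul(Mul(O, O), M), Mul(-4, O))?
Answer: 4186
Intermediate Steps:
Function('s')(M, O) = Add(Mul(Rational(-1, 2), O), Mul(Rational(1, 8), M, Pow(O, 2))) (Function('s')(M, O) = Mul(Rational(1, 8), Add(Mul(Mul(O, O), M), Mul(-4, O))) = Mul(Rational(1, 8), Add(Mul(Pow(O, 2), M), Mul(-4, O))) = Mul(Rational(1, 8), Add(Mul(M, Pow(O, 2)), Mul(-4, O))) = Mul(Rational(1, 8), Add(Mul(-4, O), Mul(M, Pow(O, 2)))) = Add(Mul(Rational(-1, 2), O), Mul(Rational(1, 8), M, Pow(O, 2))))
Y = 299
Mul(Y, Function('s')(6, -4)) = Mul(299, Mul(Rational(1, 8), -4, Add(-4, Mul(6, -4)))) = Mul(299, Mul(Rational(1, 8), -4, Add(-4, -24))) = Mul(299, Mul(Rational(1, 8), -4, -28)) = Mul(299, 14) = 4186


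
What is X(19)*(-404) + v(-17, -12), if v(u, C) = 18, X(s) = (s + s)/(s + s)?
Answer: -386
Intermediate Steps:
X(s) = 1 (X(s) = (2*s)/((2*s)) = (2*s)*(1/(2*s)) = 1)
X(19)*(-404) + v(-17, -12) = 1*(-404) + 18 = -404 + 18 = -386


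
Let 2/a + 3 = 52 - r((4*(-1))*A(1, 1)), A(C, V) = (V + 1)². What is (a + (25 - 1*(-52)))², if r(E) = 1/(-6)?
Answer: 516516529/87025 ≈ 5935.3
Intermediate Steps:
A(C, V) = (1 + V)²
r(E) = -⅙
a = 12/295 (a = 2/(-3 + (52 - 1*(-⅙))) = 2/(-3 + (52 + ⅙)) = 2/(-3 + 313/6) = 2/(295/6) = 2*(6/295) = 12/295 ≈ 0.040678)
(a + (25 - 1*(-52)))² = (12/295 + (25 - 1*(-52)))² = (12/295 + (25 + 52))² = (12/295 + 77)² = (22727/295)² = 516516529/87025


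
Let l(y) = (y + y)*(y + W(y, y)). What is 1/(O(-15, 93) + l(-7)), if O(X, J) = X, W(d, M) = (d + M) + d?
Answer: 1/377 ≈ 0.0026525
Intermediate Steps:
W(d, M) = M + 2*d (W(d, M) = (M + d) + d = M + 2*d)
l(y) = 8*y² (l(y) = (y + y)*(y + (y + 2*y)) = (2*y)*(y + 3*y) = (2*y)*(4*y) = 8*y²)
1/(O(-15, 93) + l(-7)) = 1/(-15 + 8*(-7)²) = 1/(-15 + 8*49) = 1/(-15 + 392) = 1/377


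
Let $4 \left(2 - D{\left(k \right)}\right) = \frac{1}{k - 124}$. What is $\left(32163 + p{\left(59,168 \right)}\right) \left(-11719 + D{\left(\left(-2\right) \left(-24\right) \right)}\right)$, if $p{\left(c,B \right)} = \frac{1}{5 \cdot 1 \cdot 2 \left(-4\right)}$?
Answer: $- \frac{4582538222873}{12160} \approx -3.7685 \cdot 10^{8}$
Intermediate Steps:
$D{\left(k \right)} = 2 - \frac{1}{4 \left(-124 + k\right)}$ ($D{\left(k \right)} = 2 - \frac{1}{4 \left(k - 124\right)} = 2 - \frac{1}{4 \left(-124 + k\right)}$)
$p{\left(c,B \right)} = - \frac{1}{40}$ ($p{\left(c,B \right)} = \frac{1}{5 \cdot 2 \left(-4\right)} = \frac{1}{10 \left(-4\right)} = \frac{1}{-40} = - \frac{1}{40}$)
$\left(32163 + p{\left(59,168 \right)}\right) \left(-11719 + D{\left(\left(-2\right) \left(-24\right) \right)}\right) = \left(32163 - \frac{1}{40}\right) \left(-11719 + \frac{-993 + 8 \left(\left(-2\right) \left(-24\right)\right)}{4 \left(-124 - -48\right)}\right) = \frac{1286519 \left(-11719 + \frac{-993 + 8 \cdot 48}{4 \left(-124 + 48\right)}\right)}{40} = \frac{1286519 \left(-11719 + \frac{-993 + 384}{4 \left(-76\right)}\right)}{40} = \frac{1286519 \left(-11719 + \frac{1}{4} \left(- \frac{1}{76}\right) \left(-609\right)\right)}{40} = \frac{1286519 \left(-11719 + \frac{609}{304}\right)}{40} = \frac{1286519}{40} \left(- \frac{3561967}{304}\right) = - \frac{4582538222873}{12160}$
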